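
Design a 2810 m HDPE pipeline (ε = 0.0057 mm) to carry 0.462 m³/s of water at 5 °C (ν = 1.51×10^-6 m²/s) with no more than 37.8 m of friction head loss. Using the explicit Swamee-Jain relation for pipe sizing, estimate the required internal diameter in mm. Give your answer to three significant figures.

Swamee-Jain (Type III): D = 0.66·[ε^1.25·(LQ²/(gh_f))^4.75 + ν·Q^9.4·(L/(gh_f))^5.2]^0.04
LQ²/(gh_f) = 1.617; L/(gh_f) = 7.578
Term 1 = ε^1.25·(…)^4.75 = 2.73×10^-6; Term 2 = ν·Q^9.4·(…)^5.2 = 3.98×10^-5
D = 0.66·(2.73×10^-6 + 3.98×10^-5)^0.04 = 0.4413 m = 441 mm
Check: V = 3.02 m/s, Re = 8.83×10^5, f = 0.01215, h_f = 36.0 m ≈ 37.8 m ✓

D ≈ 441 mm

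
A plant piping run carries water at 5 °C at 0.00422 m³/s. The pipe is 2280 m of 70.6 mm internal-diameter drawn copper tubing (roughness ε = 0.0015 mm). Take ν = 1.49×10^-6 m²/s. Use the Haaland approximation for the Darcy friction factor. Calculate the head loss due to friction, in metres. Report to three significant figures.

V = 4Q/(πD²) = 4·0.00422/(π·0.0706²) = 1.078 m/s
Re = VD/ν = 1.078·0.0706/1.49×10^-6 = 5.11×10^4 → turbulent
ε/D = 0.0015/70.6 = 2.12×10^-5
Haaland: f = 0.02067
h_f = f(L/D)V²/(2g) = 0.02067·(2280/0.0706)·1.078²/(2·9.81) = 39.53 m

h_f ≈ 39.5 m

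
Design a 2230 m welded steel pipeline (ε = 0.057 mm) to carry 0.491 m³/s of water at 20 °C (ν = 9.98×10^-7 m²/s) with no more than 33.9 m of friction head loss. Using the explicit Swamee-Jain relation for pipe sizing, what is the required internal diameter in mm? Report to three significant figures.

Swamee-Jain (Type III): D = 0.66·[ε^1.25·(LQ²/(gh_f))^4.75 + ν·Q^9.4·(L/(gh_f))^5.2]^0.04
LQ²/(gh_f) = 1.617; L/(gh_f) = 6.706
Term 1 = ε^1.25·(…)^4.75 = 4.85×10^-5; Term 2 = ν·Q^9.4·(…)^5.2 = 2.47×10^-5
D = 0.66·(4.85×10^-5 + 2.47×10^-5)^0.04 = 0.4509 m = 451 mm
Check: V = 3.07 m/s, Re = 1.39×10^6, f = 0.01358, h_f = 32.3 m ≈ 33.9 m ✓

D ≈ 451 mm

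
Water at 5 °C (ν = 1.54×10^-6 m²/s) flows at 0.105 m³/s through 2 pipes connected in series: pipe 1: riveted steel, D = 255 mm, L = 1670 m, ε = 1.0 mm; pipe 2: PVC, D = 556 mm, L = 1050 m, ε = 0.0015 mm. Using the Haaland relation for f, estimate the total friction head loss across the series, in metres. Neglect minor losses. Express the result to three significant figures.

H ≈ 40.7 m

Pipe 1: V = 2.056 m/s, Re = 3.40×10^5, ε/D = 0.00392, f = 0.02861, h_1 = f(L/D)V²/2g = 40.36 m
Pipe 2: V = 0.4325 m/s, Re = 1.56×10^5, ε/D = 2.70×10^-6, f = 0.01629, h_2 = f(L/D)V²/2g = 0.2932 m
Series → Q common, losses add: H = Σh = 40.66 m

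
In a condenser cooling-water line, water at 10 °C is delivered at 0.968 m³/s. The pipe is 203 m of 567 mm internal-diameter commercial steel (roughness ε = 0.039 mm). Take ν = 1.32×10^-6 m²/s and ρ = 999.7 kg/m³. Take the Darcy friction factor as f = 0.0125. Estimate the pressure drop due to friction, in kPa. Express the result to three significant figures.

V = 4Q/(πD²) = 4·0.968/(π·0.567²) = 3.834 m/s
h_f = f(L/D)V²/(2g) = 0.01250·(203/0.567)·3.834²/(2·9.81) = 3.352 m
Δp = ρg·h_f = 999.7·9.81·3.352 = 32.88 kPa

Δp ≈ 32.9 kPa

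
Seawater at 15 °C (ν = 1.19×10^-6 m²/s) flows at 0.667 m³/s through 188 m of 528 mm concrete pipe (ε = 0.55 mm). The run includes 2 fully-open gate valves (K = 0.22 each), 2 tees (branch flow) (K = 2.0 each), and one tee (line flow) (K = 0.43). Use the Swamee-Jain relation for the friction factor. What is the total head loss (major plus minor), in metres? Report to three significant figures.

V = 4Q/(πD²) = 3.046 m/s; V²/2g = 0.4730 m
Re = 1.35×10^6, ε/D = 0.00104 → f = 0.02013 (Swamee-Jain)
Major: h_f = f(L/D)·V²/2g = 0.02013·356.1·0.4730 = 3.389 m
Minor: ΣK = 4.87; h_m = ΣK·V²/2g = 2.303 m
Total H_L = 3.389 + 2.303 = 5.693 m

H_L ≈ 5.69 m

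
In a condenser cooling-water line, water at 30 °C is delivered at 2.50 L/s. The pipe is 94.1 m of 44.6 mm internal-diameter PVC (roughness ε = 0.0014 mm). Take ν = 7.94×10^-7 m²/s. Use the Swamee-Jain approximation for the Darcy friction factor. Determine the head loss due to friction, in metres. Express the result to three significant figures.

h_f ≈ 5.08 m

V = 4Q/(πD²) = 4·0.00250/(π·0.0446²) = 1.600 m/s
Re = VD/ν = 1.600·0.0446/7.94×10^-7 = 8.99×10^4 → turbulent
ε/D = 0.0014/44.6 = 3.14×10^-5
Swamee-Jain: f = 0.01845
h_f = f(L/D)V²/(2g) = 0.01845·(94.1/0.0446)·1.600²/(2·9.81) = 5.080 m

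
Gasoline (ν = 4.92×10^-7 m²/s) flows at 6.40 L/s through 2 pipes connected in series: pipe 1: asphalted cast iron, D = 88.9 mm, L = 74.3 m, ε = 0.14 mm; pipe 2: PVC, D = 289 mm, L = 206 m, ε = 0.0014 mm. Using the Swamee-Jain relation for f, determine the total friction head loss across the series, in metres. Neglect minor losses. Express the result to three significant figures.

H ≈ 1.06 m

Pipe 1: V = 1.031 m/s, Re = 1.86×10^5, ε/D = 0.00157, f = 0.02329, h_1 = f(L/D)V²/2g = 1.055 m
Pipe 2: V = 0.09757 m/s, Re = 5.73×10^4, ε/D = 4.84×10^-6, f = 0.02016, h_2 = f(L/D)V²/2g = 0.006971 m
Series → Q common, losses add: H = Σh = 1.062 m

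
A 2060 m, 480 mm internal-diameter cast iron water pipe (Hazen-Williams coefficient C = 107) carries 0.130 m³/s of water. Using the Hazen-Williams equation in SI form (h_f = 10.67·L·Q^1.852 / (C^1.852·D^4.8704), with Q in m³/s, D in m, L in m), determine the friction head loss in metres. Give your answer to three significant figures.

h_f = 10.67·2060·0.130^1.852 / (107^1.852·0.480^4.8704) = 3.127 m

h_f ≈ 3.13 m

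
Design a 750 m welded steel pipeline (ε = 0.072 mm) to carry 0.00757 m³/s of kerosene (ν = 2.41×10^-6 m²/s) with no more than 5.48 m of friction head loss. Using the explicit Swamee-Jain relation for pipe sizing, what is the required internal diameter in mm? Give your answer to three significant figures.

Swamee-Jain (Type III): D = 0.66·[ε^1.25·(LQ²/(gh_f))^4.75 + ν·Q^9.4·(L/(gh_f))^5.2]^0.04
LQ²/(gh_f) = 7.995×10^-4; L/(gh_f) = 13.95
Term 1 = ε^1.25·(…)^4.75 = 1.29×10^-20; Term 2 = ν·Q^9.4·(…)^5.2 = 2.50×10^-20
D = 0.66·(1.29×10^-20 + 2.50×10^-20)^0.04 = 0.1103 m = 110 mm
Check: V = 0.792 m/s, Re = 3.63×10^4, f = 0.02439, h_f = 5.30 m ≈ 5.48 m ✓

D ≈ 110 mm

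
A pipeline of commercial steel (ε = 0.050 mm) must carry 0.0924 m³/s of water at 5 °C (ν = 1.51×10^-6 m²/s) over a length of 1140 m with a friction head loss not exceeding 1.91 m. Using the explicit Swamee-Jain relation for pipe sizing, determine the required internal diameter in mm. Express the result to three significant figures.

Swamee-Jain (Type III): D = 0.66·[ε^1.25·(LQ²/(gh_f))^4.75 + ν·Q^9.4·(L/(gh_f))^5.2]^0.04
LQ²/(gh_f) = 0.5195; L/(gh_f) = 60.84
Term 1 = ε^1.25·(…)^4.75 = 1.87×10^-7; Term 2 = ν·Q^9.4·(…)^5.2 = 5.42×10^-7
D = 0.66·(1.87×10^-7 + 5.42×10^-7)^0.04 = 0.3750 m = 375 mm
Check: V = 0.836 m/s, Re = 2.08×10^5, f = 0.01656, h_f = 1.79 m ≈ 1.91 m ✓

D ≈ 375 mm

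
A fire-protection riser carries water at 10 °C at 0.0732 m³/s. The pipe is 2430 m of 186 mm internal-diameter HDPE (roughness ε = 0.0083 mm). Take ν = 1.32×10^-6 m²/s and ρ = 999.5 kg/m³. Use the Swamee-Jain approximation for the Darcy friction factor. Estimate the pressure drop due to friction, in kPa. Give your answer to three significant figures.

Δp ≈ 679 kPa

V = 4Q/(πD²) = 4·0.0732/(π·0.186²) = 2.694 m/s
Re = VD/ν = 2.694·0.186/1.32×10^-6 = 3.80×10^5 → turbulent
ε/D = 0.0083/186 = 4.46×10^-5
Swamee-Jain: f = 0.01434
h_f = f(L/D)V²/(2g) = 0.01434·(2430/0.186)·2.694²/(2·9.81) = 69.28 m
Δp = ρg·h_f = 999.5·9.81·69.28 = 679.3 kPa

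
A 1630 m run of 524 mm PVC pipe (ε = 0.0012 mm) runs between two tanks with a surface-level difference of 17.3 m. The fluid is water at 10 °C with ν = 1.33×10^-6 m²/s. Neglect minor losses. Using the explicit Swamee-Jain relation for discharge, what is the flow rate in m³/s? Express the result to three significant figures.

Q ≈ 0.670 m³/s

Swamee-Jain (Type II): Q = -0.965·√(gD⁵h_f/L)·ln[ε/(3.7D) + √(3.17ν²L/(gD³h_f))]
√(gD⁵h_f/L) = √(9.81·0.524⁵·17.3/1630) = 0.06413
ε/(3.7D) = 6.19×10^-7; √(3.17ν²L/(gD³h_f)) = 1.93×10^-5
Q = -0.965·0.06413·ln(1.997×10^-5) = 0.6697 m³/s
Check: V = 3.11 m/s, Re = 1.22×10^6, f = 0.01129, h_f = 17.3 m ≈ 17.3 m ✓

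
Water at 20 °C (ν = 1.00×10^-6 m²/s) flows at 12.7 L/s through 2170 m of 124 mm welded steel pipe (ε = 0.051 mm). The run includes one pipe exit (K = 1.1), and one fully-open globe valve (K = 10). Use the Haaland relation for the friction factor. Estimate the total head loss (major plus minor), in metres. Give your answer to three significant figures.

H_L ≈ 19.4 m

V = 4Q/(πD²) = 1.052 m/s; V²/2g = 0.05637 m
Re = 1.30×10^5, ε/D = 4.11×10^-4 → f = 0.01902 (Haaland)
Major: h_f = f(L/D)·V²/2g = 0.01902·17500·0.05637 = 18.76 m
Minor: ΣK = 11.1; h_m = ΣK·V²/2g = 0.6257 m
Total H_L = 18.76 + 0.6257 = 19.39 m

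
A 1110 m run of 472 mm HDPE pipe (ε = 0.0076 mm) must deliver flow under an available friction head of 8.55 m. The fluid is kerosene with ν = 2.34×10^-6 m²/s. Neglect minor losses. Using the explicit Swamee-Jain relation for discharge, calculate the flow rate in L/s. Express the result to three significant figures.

Q ≈ 401 L/s

Swamee-Jain (Type II): Q = -0.965·√(gD⁵h_f/L)·ln[ε/(3.7D) + √(3.17ν²L/(gD³h_f))]
√(gD⁵h_f/L) = √(9.81·0.472⁵·8.55/1110) = 0.04207
ε/(3.7D) = 4.35×10^-6; √(3.17ν²L/(gD³h_f)) = 4.67×10^-5
Q = -0.965·0.04207·ln(5.109×10^-5) = 0.4012 m³/s
Check: V = 2.29 m/s, Re = 4.63×10^5, f = 0.01352, h_f = 8.52 m ≈ 8.55 m ✓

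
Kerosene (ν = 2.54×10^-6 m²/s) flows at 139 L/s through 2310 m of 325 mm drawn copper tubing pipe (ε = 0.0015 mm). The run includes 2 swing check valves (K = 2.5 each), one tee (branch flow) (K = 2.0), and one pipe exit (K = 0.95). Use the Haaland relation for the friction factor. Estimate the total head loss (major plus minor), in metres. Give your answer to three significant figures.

H_L ≈ 16.7 m

V = 4Q/(πD²) = 1.676 m/s; V²/2g = 0.1431 m
Re = 2.14×10^5, ε/D = 4.62×10^-6 → f = 0.01532 (Haaland)
Major: h_f = f(L/D)·V²/2g = 0.01532·7108·0.1431 = 15.58 m
Minor: ΣK = 7.95; h_m = ΣK·V²/2g = 1.138 m
Total H_L = 15.58 + 1.138 = 16.72 m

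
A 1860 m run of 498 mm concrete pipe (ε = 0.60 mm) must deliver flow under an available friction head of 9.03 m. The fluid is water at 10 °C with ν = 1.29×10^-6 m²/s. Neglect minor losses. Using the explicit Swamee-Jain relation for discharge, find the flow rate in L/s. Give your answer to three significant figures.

Q ≈ 293 L/s

Swamee-Jain (Type II): Q = -0.965·√(gD⁵h_f/L)·ln[ε/(3.7D) + √(3.17ν²L/(gD³h_f))]
√(gD⁵h_f/L) = √(9.81·0.498⁵·9.03/1860) = 0.03819
ε/(3.7D) = 3.26×10^-4; √(3.17ν²L/(gD³h_f)) = 2.99×10^-5
Q = -0.965·0.03819·ln(3.556×10^-4) = 0.2927 m³/s
Check: V = 1.50 m/s, Re = 5.80×10^5, f = 0.02112, h_f = 9.08 m ≈ 9.03 m ✓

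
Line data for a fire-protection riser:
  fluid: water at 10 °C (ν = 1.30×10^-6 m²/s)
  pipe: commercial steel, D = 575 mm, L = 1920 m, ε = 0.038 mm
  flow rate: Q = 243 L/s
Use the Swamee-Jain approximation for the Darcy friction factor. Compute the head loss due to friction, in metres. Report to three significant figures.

V = 4Q/(πD²) = 4·0.243/(π·0.575²) = 0.9358 m/s
Re = VD/ν = 0.9358·0.575/1.30×10^-6 = 4.14×10^5 → turbulent
ε/D = 0.038/575 = 6.61×10^-5
Swamee-Jain: f = 0.01441
h_f = f(L/D)V²/(2g) = 0.01441·(1920/0.575)·0.9358²/(2·9.81) = 2.148 m

h_f ≈ 2.15 m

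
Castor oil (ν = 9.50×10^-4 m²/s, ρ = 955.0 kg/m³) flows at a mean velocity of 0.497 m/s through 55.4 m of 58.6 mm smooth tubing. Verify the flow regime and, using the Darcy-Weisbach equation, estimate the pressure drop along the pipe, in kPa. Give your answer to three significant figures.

Re = VD/ν = 0.497·0.05860/9.50×10^-4 = 30.7 → laminar (Re < 2300)
f = 64/Re = 2.088
h_f = f(L/D)V²/(2g) = 2.088·(55.4/0.05860)·0.497²/(2·9.81) = 24.85 m
Δp = ρg·h_f = 955.0·9.81·24.85 = 232.8 kPa

Δp ≈ 233 kPa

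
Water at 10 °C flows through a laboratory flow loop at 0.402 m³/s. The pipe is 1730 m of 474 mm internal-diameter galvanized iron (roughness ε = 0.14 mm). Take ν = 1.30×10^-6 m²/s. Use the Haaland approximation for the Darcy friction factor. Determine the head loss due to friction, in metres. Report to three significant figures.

V = 4Q/(πD²) = 4·0.402/(π·0.474²) = 2.278 m/s
Re = VD/ν = 2.278·0.474/1.30×10^-6 = 8.31×10^5 → turbulent
ε/D = 0.14/474 = 2.95×10^-4
Haaland: f = 0.01568
h_f = f(L/D)V²/(2g) = 0.01568·(1730/0.474)·2.278²/(2·9.81) = 15.14 m

h_f ≈ 15.1 m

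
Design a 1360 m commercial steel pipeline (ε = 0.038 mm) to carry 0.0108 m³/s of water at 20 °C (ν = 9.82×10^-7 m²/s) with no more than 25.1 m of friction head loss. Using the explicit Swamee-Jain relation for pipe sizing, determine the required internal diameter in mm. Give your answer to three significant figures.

D ≈ 101 mm

Swamee-Jain (Type III): D = 0.66·[ε^1.25·(LQ²/(gh_f))^4.75 + ν·Q^9.4·(L/(gh_f))^5.2]^0.04
LQ²/(gh_f) = 6.442×10^-4; L/(gh_f) = 5.523
Term 1 = ε^1.25·(…)^4.75 = 2.08×10^-21; Term 2 = ν·Q^9.4·(…)^5.2 = 2.32×10^-21
D = 0.66·(2.08×10^-21 + 2.32×10^-21)^0.04 = 0.1012 m = 101 mm
Check: V = 1.34 m/s, Re = 1.38×10^5, f = 0.01902, h_f = 23.5 m ≈ 25.1 m ✓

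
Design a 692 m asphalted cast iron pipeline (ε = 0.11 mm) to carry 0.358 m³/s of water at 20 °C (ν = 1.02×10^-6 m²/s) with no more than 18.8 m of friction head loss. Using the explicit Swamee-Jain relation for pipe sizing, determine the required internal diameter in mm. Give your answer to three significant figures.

D ≈ 367 mm

Swamee-Jain (Type III): D = 0.66·[ε^1.25·(LQ²/(gh_f))^4.75 + ν·Q^9.4·(L/(gh_f))^5.2]^0.04
LQ²/(gh_f) = 0.4809; L/(gh_f) = 3.752
Term 1 = ε^1.25·(…)^4.75 = 3.48×10^-7; Term 2 = ν·Q^9.4·(…)^5.2 = 6.33×10^-8
D = 0.66·(3.48×10^-7 + 6.33×10^-8)^0.04 = 0.3665 m = 367 mm
Check: V = 3.39 m/s, Re = 1.22×10^6, f = 0.01563, h_f = 17.3 m ≈ 18.8 m ✓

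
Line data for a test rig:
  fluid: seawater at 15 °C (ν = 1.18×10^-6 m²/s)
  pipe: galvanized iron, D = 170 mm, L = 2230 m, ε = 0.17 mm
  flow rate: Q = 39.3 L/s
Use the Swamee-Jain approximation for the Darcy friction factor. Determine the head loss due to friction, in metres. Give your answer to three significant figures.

V = 4Q/(πD²) = 4·0.0393/(π·0.170²) = 1.731 m/s
Re = VD/ν = 1.731·0.170/1.18×10^-6 = 2.49×10^5 → turbulent
ε/D = 0.17/170 = 0.00100
Swamee-Jain: f = 0.02093
h_f = f(L/D)V²/(2g) = 0.02093·(2230/0.170)·1.731²/(2·9.81) = 41.95 m

h_f ≈ 42.0 m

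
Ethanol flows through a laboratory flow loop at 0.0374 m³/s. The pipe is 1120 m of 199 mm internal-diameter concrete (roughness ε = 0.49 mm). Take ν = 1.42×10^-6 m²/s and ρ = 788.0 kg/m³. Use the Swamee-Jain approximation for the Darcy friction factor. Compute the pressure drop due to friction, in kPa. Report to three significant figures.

Δp ≈ 83.0 kPa

V = 4Q/(πD²) = 4·0.0374/(π·0.199²) = 1.202 m/s
Re = VD/ν = 1.202·0.199/1.42×10^-6 = 1.69×10^5 → turbulent
ε/D = 0.49/199 = 0.00246
Swamee-Jain: f = 0.02587
h_f = f(L/D)V²/(2g) = 0.02587·(1120/0.199)·1.202²/(2·9.81) = 10.73 m
Δp = ρg·h_f = 788.0·9.81·10.73 = 82.96 kPa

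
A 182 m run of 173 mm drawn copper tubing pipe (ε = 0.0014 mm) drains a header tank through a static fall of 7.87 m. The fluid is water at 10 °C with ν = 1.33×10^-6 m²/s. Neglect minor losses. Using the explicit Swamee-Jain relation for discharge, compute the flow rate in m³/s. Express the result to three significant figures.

Swamee-Jain (Type II): Q = -0.965·√(gD⁵h_f/L)·ln[ε/(3.7D) + √(3.17ν²L/(gD³h_f))]
√(gD⁵h_f/L) = √(9.81·0.173⁵·7.87/182) = 0.008108
ε/(3.7D) = 2.19×10^-6; √(3.17ν²L/(gD³h_f)) = 5.05×10^-5
Q = -0.965·0.008108·ln(5.271×10^-5) = 0.07707 m³/s
Check: V = 3.28 m/s, Re = 4.26×10^5, f = 0.01359, h_f = 7.83 m ≈ 7.87 m ✓

Q ≈ 0.0771 m³/s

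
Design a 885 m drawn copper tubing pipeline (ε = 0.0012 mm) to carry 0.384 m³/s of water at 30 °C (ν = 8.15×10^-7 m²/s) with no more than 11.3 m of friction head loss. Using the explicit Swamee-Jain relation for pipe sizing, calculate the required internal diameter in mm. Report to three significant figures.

D ≈ 405 mm

Swamee-Jain (Type III): D = 0.66·[ε^1.25·(LQ²/(gh_f))^4.75 + ν·Q^9.4·(L/(gh_f))^5.2]^0.04
LQ²/(gh_f) = 1.177; L/(gh_f) = 7.984
Term 1 = ε^1.25·(…)^4.75 = 8.62×10^-8; Term 2 = ν·Q^9.4·(…)^5.2 = 4.96×10^-6
D = 0.66·(8.62×10^-8 + 4.96×10^-6)^0.04 = 0.4052 m = 405 mm
Check: V = 2.98 m/s, Re = 1.48×10^6, f = 0.01097, h_f = 10.8 m ≈ 11.3 m ✓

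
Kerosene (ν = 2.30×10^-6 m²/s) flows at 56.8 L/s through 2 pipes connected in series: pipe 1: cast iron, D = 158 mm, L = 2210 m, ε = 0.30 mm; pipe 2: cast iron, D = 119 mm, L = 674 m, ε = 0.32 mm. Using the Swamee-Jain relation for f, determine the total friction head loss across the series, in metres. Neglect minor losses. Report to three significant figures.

Pipe 1: V = 2.897 m/s, Re = 1.99×10^5, ε/D = 0.00190, f = 0.02420, h_1 = f(L/D)V²/2g = 144.8 m
Pipe 2: V = 5.107 m/s, Re = 2.64×10^5, ε/D = 0.00269, f = 0.02609, h_2 = f(L/D)V²/2g = 196.4 m
Series → Q common, losses add: H = Σh = 341.2 m

H ≈ 341 m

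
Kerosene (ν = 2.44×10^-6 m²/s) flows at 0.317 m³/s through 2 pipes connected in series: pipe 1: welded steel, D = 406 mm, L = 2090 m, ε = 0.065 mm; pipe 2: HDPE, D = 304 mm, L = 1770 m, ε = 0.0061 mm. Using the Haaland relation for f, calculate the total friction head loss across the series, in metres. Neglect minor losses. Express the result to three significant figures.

Pipe 1: V = 2.449 m/s, Re = 4.07×10^5, ε/D = 1.60×10^-4, f = 0.01521, h_1 = f(L/D)V²/2g = 23.92 m
Pipe 2: V = 4.367 m/s, Re = 5.44×10^5, ε/D = 2.01×10^-5, f = 0.01312, h_2 = f(L/D)V²/2g = 74.26 m
Series → Q common, losses add: H = Σh = 98.18 m

H ≈ 98.2 m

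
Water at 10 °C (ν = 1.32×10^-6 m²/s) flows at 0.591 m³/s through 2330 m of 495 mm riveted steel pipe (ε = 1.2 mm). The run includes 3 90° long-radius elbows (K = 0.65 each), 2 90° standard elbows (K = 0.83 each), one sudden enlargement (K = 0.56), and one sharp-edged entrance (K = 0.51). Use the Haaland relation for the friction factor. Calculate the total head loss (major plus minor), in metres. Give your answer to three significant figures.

H_L ≈ 58.5 m

V = 4Q/(πD²) = 3.071 m/s; V²/2g = 0.4807 m
Re = 1.15×10^6, ε/D = 0.00242 → f = 0.02484 (Haaland)
Major: h_f = f(L/D)·V²/2g = 0.02484·4707·0.4807 = 56.20 m
Minor: ΣK = 4.68; h_m = ΣK·V²/2g = 2.250 m
Total H_L = 56.20 + 2.250 = 58.45 m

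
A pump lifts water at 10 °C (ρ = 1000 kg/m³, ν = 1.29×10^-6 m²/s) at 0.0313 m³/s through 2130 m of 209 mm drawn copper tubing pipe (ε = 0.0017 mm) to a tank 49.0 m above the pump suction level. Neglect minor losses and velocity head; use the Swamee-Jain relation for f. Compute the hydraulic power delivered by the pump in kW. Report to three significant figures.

P_hyd ≈ 17.2 kW

V = 4Q/(πD²) = 0.9124 m/s; Re = 1.48×10^5; ε/D = 8.13×10^-6; f = 0.01655
h_f = f(L/D)V²/2g = 7.156 m
Total head H = z + h_f = 49.0 + 7.156 = 56.16 m
P_hyd = ρgQH = 1000·9.81·0.0313·56.16 = 17.24 kW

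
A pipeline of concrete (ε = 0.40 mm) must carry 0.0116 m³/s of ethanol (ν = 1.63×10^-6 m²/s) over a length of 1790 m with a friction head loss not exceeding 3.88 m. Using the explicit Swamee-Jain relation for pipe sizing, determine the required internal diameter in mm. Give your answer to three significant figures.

Swamee-Jain (Type III): D = 0.66·[ε^1.25·(LQ²/(gh_f))^4.75 + ν·Q^9.4·(L/(gh_f))^5.2]^0.04
LQ²/(gh_f) = 0.006328; L/(gh_f) = 47.03
Term 1 = ε^1.25·(…)^4.75 = 2.04×10^-15; Term 2 = ν·Q^9.4·(…)^5.2 = 5.18×10^-16
D = 0.66·(2.04×10^-15 + 5.18×10^-16)^0.04 = 0.1721 m = 172 mm
Check: V = 0.499 m/s, Re = 5.26×10^4, f = 0.02738, h_f = 3.61 m ≈ 3.88 m ✓

D ≈ 172 mm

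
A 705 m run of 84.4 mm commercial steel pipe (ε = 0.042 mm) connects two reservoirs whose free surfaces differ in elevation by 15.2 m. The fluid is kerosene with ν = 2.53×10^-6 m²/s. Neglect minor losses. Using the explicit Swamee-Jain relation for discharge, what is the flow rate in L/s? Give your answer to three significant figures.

Q ≈ 6.92 L/s

Swamee-Jain (Type II): Q = -0.965·√(gD⁵h_f/L)·ln[ε/(3.7D) + √(3.17ν²L/(gD³h_f))]
√(gD⁵h_f/L) = √(9.81·0.0844⁵·15.2/705) = 9.517×10^-4
ε/(3.7D) = 1.34×10^-4; √(3.17ν²L/(gD³h_f)) = 3.99×10^-4
Q = -0.965·9.517×10^-4·ln(5.340×10^-4) = 0.006921 m³/s
Check: V = 1.24 m/s, Re = 4.13×10^4, f = 0.02338, h_f = 15.2 m ≈ 15.2 m ✓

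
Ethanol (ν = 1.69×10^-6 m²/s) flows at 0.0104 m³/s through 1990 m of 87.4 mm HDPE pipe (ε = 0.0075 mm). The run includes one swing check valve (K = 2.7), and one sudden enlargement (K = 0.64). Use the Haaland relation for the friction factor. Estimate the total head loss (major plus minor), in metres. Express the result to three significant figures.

V = 4Q/(πD²) = 1.733 m/s; V²/2g = 0.1532 m
Re = 8.96×10^4, ε/D = 8.58×10^-5 → f = 0.01859 (Haaland)
Major: h_f = f(L/D)·V²/2g = 0.01859·22769·0.1532 = 64.82 m
Minor: ΣK = 3.34; h_m = ΣK·V²/2g = 0.5116 m
Total H_L = 64.82 + 0.5116 = 65.33 m

H_L ≈ 65.3 m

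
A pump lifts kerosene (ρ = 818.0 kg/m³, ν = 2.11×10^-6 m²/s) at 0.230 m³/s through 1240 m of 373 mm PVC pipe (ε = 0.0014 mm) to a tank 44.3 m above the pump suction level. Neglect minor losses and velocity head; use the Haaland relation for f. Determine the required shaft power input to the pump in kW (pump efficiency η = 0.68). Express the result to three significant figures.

V = 4Q/(πD²) = 2.105 m/s; Re = 3.72×10^5; ε/D = 3.75×10^-6; f = 0.01382
h_f = f(L/D)V²/2g = 10.37 m
Total head H = z + h_f = 44.3 + 10.37 = 54.67 m
P_hyd = ρgQH = 818.0·9.81·0.230·54.67 = 100.9 kW
P_shaft = P_hyd/η = 100.9/0.68 = 148.4 kW

P_shaft ≈ 148 kW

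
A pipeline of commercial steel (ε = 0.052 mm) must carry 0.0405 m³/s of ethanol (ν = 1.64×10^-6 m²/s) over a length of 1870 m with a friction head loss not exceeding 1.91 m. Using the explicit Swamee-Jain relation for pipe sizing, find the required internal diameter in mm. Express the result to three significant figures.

Swamee-Jain (Type III): D = 0.66·[ε^1.25·(LQ²/(gh_f))^4.75 + ν·Q^9.4·(L/(gh_f))^5.2]^0.04
LQ²/(gh_f) = 0.1637; L/(gh_f) = 99.80
Term 1 = ε^1.25·(…)^4.75 = 8.16×10^-10; Term 2 = ν·Q^9.4·(…)^5.2 = 3.31×10^-9
D = 0.66·(8.16×10^-10 + 3.31×10^-9)^0.04 = 0.3049 m = 305 mm
Check: V = 0.555 m/s, Re = 1.03×10^5, f = 0.01874, h_f = 1.80 m ≈ 1.91 m ✓

D ≈ 305 mm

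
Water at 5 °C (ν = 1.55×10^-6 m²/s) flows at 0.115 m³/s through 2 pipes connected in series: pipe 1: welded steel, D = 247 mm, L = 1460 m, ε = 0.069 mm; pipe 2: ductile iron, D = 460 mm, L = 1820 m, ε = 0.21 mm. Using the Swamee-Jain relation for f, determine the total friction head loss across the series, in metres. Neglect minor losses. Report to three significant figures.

H ≈ 30.5 m

Pipe 1: V = 2.400 m/s, Re = 3.82×10^5, ε/D = 2.79×10^-4, f = 0.01655, h_1 = f(L/D)V²/2g = 28.72 m
Pipe 2: V = 0.6920 m/s, Re = 2.05×10^5, ε/D = 4.57×10^-4, f = 0.01865, h_2 = f(L/D)V²/2g = 1.801 m
Series → Q common, losses add: H = Σh = 30.52 m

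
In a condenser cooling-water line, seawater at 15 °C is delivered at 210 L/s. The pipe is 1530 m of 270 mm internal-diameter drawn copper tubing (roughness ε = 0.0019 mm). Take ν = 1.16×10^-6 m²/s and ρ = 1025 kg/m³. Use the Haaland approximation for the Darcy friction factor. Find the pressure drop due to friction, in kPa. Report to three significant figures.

Δp ≈ 469 kPa

V = 4Q/(πD²) = 4·0.210/(π·0.270²) = 3.668 m/s
Re = VD/ν = 3.668·0.270/1.16×10^-6 = 8.54×10^5 → turbulent
ε/D = 0.0019/270 = 7.04×10^-6
Haaland: f = 0.01201
h_f = f(L/D)V²/(2g) = 0.01201·(1530/0.270)·3.668²/(2·9.81) = 46.67 m
Δp = ρg·h_f = 1025·9.81·46.67 = 469.3 kPa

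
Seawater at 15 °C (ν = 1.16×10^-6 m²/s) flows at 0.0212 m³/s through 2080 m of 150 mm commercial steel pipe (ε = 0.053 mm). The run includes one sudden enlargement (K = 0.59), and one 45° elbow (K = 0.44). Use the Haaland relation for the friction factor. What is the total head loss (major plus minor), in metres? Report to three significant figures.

H_L ≈ 18.7 m

V = 4Q/(πD²) = 1.200 m/s; V²/2g = 0.07335 m
Re = 1.55×10^5, ε/D = 3.53×10^-4 → f = 0.01834 (Haaland)
Major: h_f = f(L/D)·V²/2g = 0.01834·13867·0.07335 = 18.65 m
Minor: ΣK = 1.03; h_m = ΣK·V²/2g = 0.07556 m
Total H_L = 18.65 + 0.07556 = 18.73 m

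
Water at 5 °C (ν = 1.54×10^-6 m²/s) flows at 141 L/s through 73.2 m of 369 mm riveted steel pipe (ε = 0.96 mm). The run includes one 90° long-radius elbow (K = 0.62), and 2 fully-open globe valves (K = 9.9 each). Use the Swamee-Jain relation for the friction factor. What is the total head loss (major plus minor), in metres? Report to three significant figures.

V = 4Q/(πD²) = 1.318 m/s; V²/2g = 0.08860 m
Re = 3.16×10^5, ε/D = 0.00260 → f = 0.02577 (Swamee-Jain)
Major: h_f = f(L/D)·V²/2g = 0.02577·198.4·0.08860 = 0.4529 m
Minor: ΣK = 20.4; h_m = ΣK·V²/2g = 1.809 m
Total H_L = 0.4529 + 1.809 = 2.262 m

H_L ≈ 2.26 m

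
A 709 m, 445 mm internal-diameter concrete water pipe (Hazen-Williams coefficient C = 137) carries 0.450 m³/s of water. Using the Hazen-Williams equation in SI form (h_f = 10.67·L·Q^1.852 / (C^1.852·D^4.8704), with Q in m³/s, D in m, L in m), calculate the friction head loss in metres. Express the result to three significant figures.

h_f ≈ 9.82 m

h_f = 10.67·709·0.450^1.852 / (137^1.852·0.445^4.8704) = 9.817 m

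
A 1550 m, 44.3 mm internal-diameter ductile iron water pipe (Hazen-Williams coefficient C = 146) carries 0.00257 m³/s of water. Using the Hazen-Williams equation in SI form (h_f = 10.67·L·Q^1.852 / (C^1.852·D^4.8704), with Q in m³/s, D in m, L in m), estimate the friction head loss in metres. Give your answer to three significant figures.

h_f = 10.67·1550·0.00257^1.852 / (146^1.852·0.0443^4.8704) = 101.4 m

h_f ≈ 101 m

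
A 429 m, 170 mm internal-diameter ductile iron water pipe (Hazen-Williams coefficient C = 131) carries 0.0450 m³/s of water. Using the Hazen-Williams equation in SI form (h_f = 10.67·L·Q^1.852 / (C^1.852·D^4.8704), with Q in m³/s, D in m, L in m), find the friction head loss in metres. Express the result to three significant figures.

h_f = 10.67·429·0.0450^1.852 / (131^1.852·0.170^4.8704) = 9.845 m

h_f ≈ 9.84 m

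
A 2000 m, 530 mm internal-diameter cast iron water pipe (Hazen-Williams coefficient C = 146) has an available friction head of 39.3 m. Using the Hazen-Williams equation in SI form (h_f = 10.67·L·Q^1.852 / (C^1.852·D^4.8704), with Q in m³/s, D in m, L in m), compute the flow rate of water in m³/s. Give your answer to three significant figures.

Q ≈ 0.917 m³/s

Rearranging: Q = [h_f·C^1.852·D^4.8704 / (10.67·L)]^(1/1.852)
Q = [39.3·146^1.852·0.530^4.8704 / (10.67·2000)]^0.540 = 0.9174 m³/s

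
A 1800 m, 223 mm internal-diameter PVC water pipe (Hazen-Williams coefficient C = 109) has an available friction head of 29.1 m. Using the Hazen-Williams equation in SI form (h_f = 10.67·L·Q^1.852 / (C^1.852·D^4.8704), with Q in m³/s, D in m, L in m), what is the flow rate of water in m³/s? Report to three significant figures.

Q ≈ 0.0633 m³/s

Rearranging: Q = [h_f·C^1.852·D^4.8704 / (10.67·L)]^(1/1.852)
Q = [29.1·109^1.852·0.223^4.8704 / (10.67·1800)]^0.540 = 0.06326 m³/s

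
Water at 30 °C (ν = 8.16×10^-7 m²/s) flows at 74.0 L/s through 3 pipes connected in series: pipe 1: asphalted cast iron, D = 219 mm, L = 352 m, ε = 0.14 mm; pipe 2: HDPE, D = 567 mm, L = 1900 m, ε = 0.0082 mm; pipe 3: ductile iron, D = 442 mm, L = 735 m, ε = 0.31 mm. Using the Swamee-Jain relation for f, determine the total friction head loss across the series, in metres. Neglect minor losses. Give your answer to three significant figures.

H ≈ 6.48 m

Pipe 1: V = 1.965 m/s, Re = 5.27×10^5, ε/D = 6.39×10^-4, f = 0.01855, h_1 = f(L/D)V²/2g = 5.866 m
Pipe 2: V = 0.2931 m/s, Re = 2.04×10^5, ε/D = 1.45×10^-5, f = 0.01561, h_2 = f(L/D)V²/2g = 0.2290 m
Pipe 3: V = 0.4823 m/s, Re = 2.61×10^5, ε/D = 7.01×10^-4, f = 0.01956, h_3 = f(L/D)V²/2g = 0.3856 m
Series → Q common, losses add: H = Σh = 6.481 m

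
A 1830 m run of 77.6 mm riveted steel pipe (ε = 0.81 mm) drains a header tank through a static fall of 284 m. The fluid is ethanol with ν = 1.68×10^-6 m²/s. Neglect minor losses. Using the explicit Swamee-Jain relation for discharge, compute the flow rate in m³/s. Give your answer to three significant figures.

Q ≈ 0.0116 m³/s

Swamee-Jain (Type II): Q = -0.965·√(gD⁵h_f/L)·ln[ε/(3.7D) + √(3.17ν²L/(gD³h_f))]
√(gD⁵h_f/L) = √(9.81·0.0776⁵·284/1830) = 0.002070
ε/(3.7D) = 0.00282; √(3.17ν²L/(gD³h_f)) = 1.12×10^-4
Q = -0.965·0.002070·ln(0.002933) = 0.01165 m³/s
Check: V = 2.46 m/s, Re = 1.14×10^5, f = 0.03920, h_f = 286 m ≈ 284 m ✓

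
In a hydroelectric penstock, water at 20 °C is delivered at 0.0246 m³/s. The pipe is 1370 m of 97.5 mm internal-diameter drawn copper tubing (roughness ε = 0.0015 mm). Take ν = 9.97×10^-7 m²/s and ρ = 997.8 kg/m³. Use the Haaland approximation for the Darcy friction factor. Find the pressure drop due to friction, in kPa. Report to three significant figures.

V = 4Q/(πD²) = 4·0.0246/(π·0.0975²) = 3.295 m/s
Re = VD/ν = 3.295·0.0975/9.97×10^-7 = 3.22×10^5 → turbulent
ε/D = 0.0015/97.5 = 1.54×10^-5
Haaland: f = 0.01428
h_f = f(L/D)V²/(2g) = 0.01428·(1370/0.0975)·3.295²/(2·9.81) = 111.1 m
Δp = ρg·h_f = 997.8·9.81·111.1 = 1087 kPa

Δp ≈ 1090 kPa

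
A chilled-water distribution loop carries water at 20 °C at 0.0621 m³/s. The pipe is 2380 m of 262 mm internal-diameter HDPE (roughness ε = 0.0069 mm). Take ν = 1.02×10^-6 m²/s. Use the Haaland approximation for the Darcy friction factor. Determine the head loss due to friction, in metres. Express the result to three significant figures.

V = 4Q/(πD²) = 4·0.0621/(π·0.262²) = 1.152 m/s
Re = VD/ν = 1.152·0.262/1.02×10^-6 = 2.96×10^5 → turbulent
ε/D = 0.0069/262 = 2.63×10^-5
Haaland: f = 0.01460
h_f = f(L/D)V²/(2g) = 0.01460·(2380/0.262)·1.152²/(2·9.81) = 8.969 m

h_f ≈ 8.97 m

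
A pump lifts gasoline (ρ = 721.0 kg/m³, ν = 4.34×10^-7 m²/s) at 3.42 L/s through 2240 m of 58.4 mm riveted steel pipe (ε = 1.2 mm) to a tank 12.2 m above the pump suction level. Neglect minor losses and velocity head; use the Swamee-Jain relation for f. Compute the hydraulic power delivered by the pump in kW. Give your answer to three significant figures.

P_hyd ≈ 4.11 kW

V = 4Q/(πD²) = 1.277 m/s; Re = 1.72×10^5; ε/D = 0.0205; f = 0.04952
h_f = f(L/D)V²/2g = 157.8 m
Total head H = z + h_f = 12.2 + 157.8 = 170.0 m
P_hyd = ρgQH = 721.0·9.81·0.00342·170.0 = 4.113 kW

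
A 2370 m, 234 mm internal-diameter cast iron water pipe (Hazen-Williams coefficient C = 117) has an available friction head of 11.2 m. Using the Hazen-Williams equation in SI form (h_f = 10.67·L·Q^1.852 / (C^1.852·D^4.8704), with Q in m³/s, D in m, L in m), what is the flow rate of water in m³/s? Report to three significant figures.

Q ≈ 0.0397 m³/s

Rearranging: Q = [h_f·C^1.852·D^4.8704 / (10.67·L)]^(1/1.852)
Q = [11.2·117^1.852·0.234^4.8704 / (10.67·2370)]^0.540 = 0.03967 m³/s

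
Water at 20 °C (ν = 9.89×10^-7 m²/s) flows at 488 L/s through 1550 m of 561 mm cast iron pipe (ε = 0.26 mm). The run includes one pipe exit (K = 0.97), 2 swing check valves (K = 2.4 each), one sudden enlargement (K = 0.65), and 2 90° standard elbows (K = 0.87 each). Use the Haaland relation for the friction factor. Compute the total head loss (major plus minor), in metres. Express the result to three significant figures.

V = 4Q/(πD²) = 1.974 m/s; V²/2g = 0.1987 m
Re = 1.12×10^6, ε/D = 4.63×10^-4 → f = 0.01687 (Haaland)
Major: h_f = f(L/D)·V²/2g = 0.01687·2763·0.1987 = 9.259 m
Minor: ΣK = 8.16; h_m = ΣK·V²/2g = 1.621 m
Total H_L = 9.259 + 1.621 = 10.88 m

H_L ≈ 10.9 m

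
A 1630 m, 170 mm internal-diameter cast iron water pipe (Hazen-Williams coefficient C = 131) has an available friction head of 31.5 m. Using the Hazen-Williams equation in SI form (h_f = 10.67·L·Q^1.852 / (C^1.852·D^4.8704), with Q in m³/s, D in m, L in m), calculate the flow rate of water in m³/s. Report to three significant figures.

Q ≈ 0.0410 m³/s

Rearranging: Q = [h_f·C^1.852·D^4.8704 / (10.67·L)]^(1/1.852)
Q = [31.5·131^1.852·0.170^4.8704 / (10.67·1630)]^0.540 = 0.04101 m³/s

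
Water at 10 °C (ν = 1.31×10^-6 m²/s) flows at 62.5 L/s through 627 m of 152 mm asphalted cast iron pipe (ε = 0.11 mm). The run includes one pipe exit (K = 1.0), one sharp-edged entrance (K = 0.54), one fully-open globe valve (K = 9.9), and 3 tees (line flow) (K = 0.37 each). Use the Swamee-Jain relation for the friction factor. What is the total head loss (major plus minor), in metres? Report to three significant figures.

H_L ≈ 55.5 m

V = 4Q/(πD²) = 3.444 m/s; V²/2g = 0.6047 m
Re = 4.00×10^5, ε/D = 7.24×10^-4 → f = 0.01923 (Swamee-Jain)
Major: h_f = f(L/D)·V²/2g = 0.01923·4125·0.6047 = 47.95 m
Minor: ΣK = 12.6; h_m = ΣK·V²/2g = 7.588 m
Total H_L = 47.95 + 7.588 = 55.54 m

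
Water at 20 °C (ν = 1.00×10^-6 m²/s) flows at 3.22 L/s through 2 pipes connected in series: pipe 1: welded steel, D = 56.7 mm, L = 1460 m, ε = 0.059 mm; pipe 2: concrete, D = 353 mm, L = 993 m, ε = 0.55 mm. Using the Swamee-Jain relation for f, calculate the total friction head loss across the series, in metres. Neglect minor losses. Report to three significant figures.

H ≈ 49.6 m

Pipe 1: V = 1.275 m/s, Re = 7.23×10^4, ε/D = 0.00104, f = 0.02323, h_1 = f(L/D)V²/2g = 49.58 m
Pipe 2: V = 0.03290 m/s, Re = 1.16×10^4, ε/D = 0.00156, f = 0.03248, h_2 = f(L/D)V²/2g = 0.005041 m
Series → Q common, losses add: H = Σh = 49.59 m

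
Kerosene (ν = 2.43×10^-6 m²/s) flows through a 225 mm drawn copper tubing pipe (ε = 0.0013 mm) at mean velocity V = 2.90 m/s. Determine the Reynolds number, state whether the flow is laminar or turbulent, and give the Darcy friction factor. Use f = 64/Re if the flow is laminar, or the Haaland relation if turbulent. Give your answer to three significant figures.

Re ≈ 2.69×10^5; turbulent; f ≈ 0.0147

Re = VD/ν = 2.900·0.225/2.43×10^-6 = 2.69×10^5
Re > 4000 → turbulent; ε/D = 5.78×10^-6
Haaland: f = 0.01469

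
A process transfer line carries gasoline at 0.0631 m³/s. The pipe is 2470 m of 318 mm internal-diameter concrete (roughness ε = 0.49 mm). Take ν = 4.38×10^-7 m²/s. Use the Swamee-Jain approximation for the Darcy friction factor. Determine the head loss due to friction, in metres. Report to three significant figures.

V = 4Q/(πD²) = 4·0.0631/(π·0.318²) = 0.7945 m/s
Re = VD/ν = 0.7945·0.318/4.38×10^-7 = 5.77×10^5 → turbulent
ε/D = 0.49/318 = 0.00154
Swamee-Jain: f = 0.02237
h_f = f(L/D)V²/(2g) = 0.02237·(2470/0.318)·0.7945²/(2·9.81) = 5.590 m

h_f ≈ 5.59 m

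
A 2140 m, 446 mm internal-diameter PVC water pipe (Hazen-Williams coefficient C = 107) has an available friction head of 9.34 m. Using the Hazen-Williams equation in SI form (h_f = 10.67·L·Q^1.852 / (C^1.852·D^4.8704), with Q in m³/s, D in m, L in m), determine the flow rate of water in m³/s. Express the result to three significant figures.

Rearranging: Q = [h_f·C^1.852·D^4.8704 / (10.67·L)]^(1/1.852)
Q = [9.34·107^1.852·0.446^4.8704 / (10.67·2140)]^0.540 = 0.1895 m³/s

Q ≈ 0.190 m³/s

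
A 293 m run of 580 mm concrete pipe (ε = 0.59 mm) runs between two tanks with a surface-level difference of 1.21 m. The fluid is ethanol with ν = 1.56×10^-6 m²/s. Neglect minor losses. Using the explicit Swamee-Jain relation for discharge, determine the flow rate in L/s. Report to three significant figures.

Q ≈ 403 L/s

Swamee-Jain (Type II): Q = -0.965·√(gD⁵h_f/L)·ln[ε/(3.7D) + √(3.17ν²L/(gD³h_f))]
√(gD⁵h_f/L) = √(9.81·0.580⁵·1.21/293) = 0.05157
ε/(3.7D) = 2.75×10^-4; √(3.17ν²L/(gD³h_f)) = 3.12×10^-5
Q = -0.965·0.05157·ln(3.062×10^-4) = 0.4026 m³/s
Check: V = 1.52 m/s, Re = 5.67×10^5, f = 0.02036, h_f = 1.22 m ≈ 1.21 m ✓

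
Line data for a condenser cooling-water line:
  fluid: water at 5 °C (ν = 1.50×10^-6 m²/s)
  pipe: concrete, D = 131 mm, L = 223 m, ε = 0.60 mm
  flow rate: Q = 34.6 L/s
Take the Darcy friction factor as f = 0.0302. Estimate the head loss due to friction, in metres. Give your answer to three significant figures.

V = 4Q/(πD²) = 4·0.0346/(π·0.131²) = 2.567 m/s
h_f = f(L/D)V²/(2g) = 0.03020·(223/0.131)·2.567²/(2·9.81) = 17.27 m

h_f ≈ 17.3 m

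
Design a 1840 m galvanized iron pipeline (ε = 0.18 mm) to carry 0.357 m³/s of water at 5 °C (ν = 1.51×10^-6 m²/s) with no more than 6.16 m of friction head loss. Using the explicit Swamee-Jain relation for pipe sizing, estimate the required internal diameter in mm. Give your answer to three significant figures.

Swamee-Jain (Type III): D = 0.66·[ε^1.25·(LQ²/(gh_f))^4.75 + ν·Q^9.4·(L/(gh_f))^5.2]^0.04
LQ²/(gh_f) = 3.881; L/(gh_f) = 30.45
Term 1 = ε^1.25·(…)^4.75 = 0.0131; Term 2 = ν·Q^9.4·(…)^5.2 = 0.00488
D = 0.66·(0.0131 + 0.00488)^0.04 = 0.5620 m = 562 mm
Check: V = 1.44 m/s, Re = 5.36×10^5, f = 0.01646, h_f = 5.69 m ≈ 6.16 m ✓

D ≈ 562 mm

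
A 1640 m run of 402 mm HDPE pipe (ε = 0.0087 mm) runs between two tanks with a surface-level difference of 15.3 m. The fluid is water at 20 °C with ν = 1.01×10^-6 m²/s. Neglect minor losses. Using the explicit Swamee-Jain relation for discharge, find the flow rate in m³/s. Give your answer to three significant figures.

Swamee-Jain (Type II): Q = -0.965·√(gD⁵h_f/L)·ln[ε/(3.7D) + √(3.17ν²L/(gD³h_f))]
√(gD⁵h_f/L) = √(9.81·0.402⁵·15.3/1640) = 0.03100
ε/(3.7D) = 5.85×10^-6; √(3.17ν²L/(gD³h_f)) = 2.33×10^-5
Q = -0.965·0.03100·ln(2.917×10^-5) = 0.3124 m³/s
Check: V = 2.46 m/s, Re = 9.80×10^5, f = 0.01215, h_f = 15.3 m ≈ 15.3 m ✓

Q ≈ 0.312 m³/s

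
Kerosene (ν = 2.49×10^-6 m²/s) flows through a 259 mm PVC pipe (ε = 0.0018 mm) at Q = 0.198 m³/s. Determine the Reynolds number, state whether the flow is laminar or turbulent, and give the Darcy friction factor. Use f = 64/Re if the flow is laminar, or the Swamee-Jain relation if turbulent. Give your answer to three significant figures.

Re ≈ 3.91×10^5; turbulent; f ≈ 0.0138

V = 4Q/(πD²) = 3.758 m/s
Re = VD/ν = 3.758·0.259/2.49×10^-6 = 3.91×10^5
Re > 4000 → turbulent; ε/D = 6.95×10^-6
Swamee-Jain: f = 0.01378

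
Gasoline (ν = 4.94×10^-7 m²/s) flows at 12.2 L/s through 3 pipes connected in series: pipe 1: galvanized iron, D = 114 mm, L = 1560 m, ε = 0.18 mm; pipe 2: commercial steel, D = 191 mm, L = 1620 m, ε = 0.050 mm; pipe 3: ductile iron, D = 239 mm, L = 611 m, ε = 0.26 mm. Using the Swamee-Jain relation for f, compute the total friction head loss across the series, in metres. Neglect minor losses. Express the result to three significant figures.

H ≈ 24.5 m

Pipe 1: V = 1.195 m/s, Re = 2.76×10^5, ε/D = 0.00158, f = 0.02294, h_1 = f(L/D)V²/2g = 22.86 m
Pipe 2: V = 0.4258 m/s, Re = 1.65×10^5, ε/D = 2.62×10^-4, f = 0.01798, h_2 = f(L/D)V²/2g = 1.409 m
Pipe 3: V = 0.2719 m/s, Re = 1.32×10^5, ε/D = 0.00109, f = 0.02214, h_3 = f(L/D)V²/2g = 0.2133 m
Series → Q common, losses add: H = Σh = 24.48 m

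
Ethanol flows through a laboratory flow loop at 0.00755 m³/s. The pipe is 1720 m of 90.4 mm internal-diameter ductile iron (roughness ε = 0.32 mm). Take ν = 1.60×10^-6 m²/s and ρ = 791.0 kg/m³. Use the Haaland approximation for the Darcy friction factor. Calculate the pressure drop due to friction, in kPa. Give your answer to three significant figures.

Δp ≈ 302 kPa

V = 4Q/(πD²) = 4·0.00755/(π·0.0904²) = 1.176 m/s
Re = VD/ν = 1.176·0.0904/1.60×10^-6 = 6.65×10^4 → turbulent
ε/D = 0.32/90.4 = 0.00354
Haaland: f = 0.02904
h_f = f(L/D)V²/(2g) = 0.02904·(1720/0.0904)·1.176²/(2·9.81) = 38.96 m
Δp = ρg·h_f = 791.0·9.81·38.96 = 302.3 kPa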